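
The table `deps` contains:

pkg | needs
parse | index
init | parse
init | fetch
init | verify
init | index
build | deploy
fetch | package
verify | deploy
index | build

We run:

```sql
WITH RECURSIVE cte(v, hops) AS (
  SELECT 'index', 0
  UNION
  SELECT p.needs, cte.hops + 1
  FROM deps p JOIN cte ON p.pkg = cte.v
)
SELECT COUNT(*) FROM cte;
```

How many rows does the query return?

Base: (index, hops=0).
Iteration 1: edges from {index} -> (build, hops=1).
Iteration 2: edges from {build} -> (deploy, hops=2).
Iteration 3: no outgoing edges from {deploy}; recursion stops.
Total rows emitted: 3.

3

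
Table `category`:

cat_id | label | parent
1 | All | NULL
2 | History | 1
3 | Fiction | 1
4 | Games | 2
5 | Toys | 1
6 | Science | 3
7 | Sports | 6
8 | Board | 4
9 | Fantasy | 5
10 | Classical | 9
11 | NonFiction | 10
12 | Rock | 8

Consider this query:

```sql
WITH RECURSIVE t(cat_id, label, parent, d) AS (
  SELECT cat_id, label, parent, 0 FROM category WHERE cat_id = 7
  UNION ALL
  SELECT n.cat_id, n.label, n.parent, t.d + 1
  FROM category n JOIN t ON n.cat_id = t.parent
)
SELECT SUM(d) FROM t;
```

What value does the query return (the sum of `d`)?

6

Base: cat_id=7 (Sports), parent=6, d 0.
Iteration 1: join on cat_id=6 -> Science (id 6, parent=3, d 1).
Iteration 2: join on cat_id=3 -> Fiction (id 3, parent=1, d 2).
Iteration 3: join on cat_id=1 -> All (id 1, parent=NULL, d 3).
Iteration 4: parent is NULL; no match; recursion stops.
SUM(d) = 0 + 1 + 2 + 3 = 6.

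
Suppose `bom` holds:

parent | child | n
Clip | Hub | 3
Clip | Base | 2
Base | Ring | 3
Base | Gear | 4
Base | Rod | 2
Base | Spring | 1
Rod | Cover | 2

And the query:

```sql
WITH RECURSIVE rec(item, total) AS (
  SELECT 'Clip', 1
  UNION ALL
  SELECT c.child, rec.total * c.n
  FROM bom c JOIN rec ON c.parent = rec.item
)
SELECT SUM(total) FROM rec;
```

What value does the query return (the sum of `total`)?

34

Base: (Clip, total=1).
Iteration 1: components of {Clip} -> Base = 1*2 = 2, Hub = 1*3 = 3.
Iteration 2: components of {Base,Hub} -> Gear = 2*4 = 8, Ring = 2*3 = 6, Rod = 2*2 = 4, Spring = 2*1 = 2.
Iteration 3: components of {Gear,Ring,Rod,Spring} -> Cover = 4*2 = 8.
Iteration 4: no further components; recursion stops.
SUM(total) = 1 + 3 + 2 + 6 + 8 + 4 + 2 + 8 = 34.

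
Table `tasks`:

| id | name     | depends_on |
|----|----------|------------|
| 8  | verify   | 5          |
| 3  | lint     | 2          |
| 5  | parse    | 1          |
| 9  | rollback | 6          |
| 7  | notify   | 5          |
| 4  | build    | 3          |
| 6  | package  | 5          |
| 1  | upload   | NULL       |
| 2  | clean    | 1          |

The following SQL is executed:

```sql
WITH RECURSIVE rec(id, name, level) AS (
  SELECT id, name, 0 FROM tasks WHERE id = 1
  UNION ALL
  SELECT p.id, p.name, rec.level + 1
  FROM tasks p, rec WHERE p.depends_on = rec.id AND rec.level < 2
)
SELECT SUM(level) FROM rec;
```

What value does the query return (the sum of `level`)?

10

Base: id=1 (upload) at level 0.
Iteration 1: rows with depends_on in {1} -> clean (id 2, level 1), parse (id 5, level 1).
Iteration 2: rows with depends_on in {2,5} -> lint (id 3, level 2), package (id 6, level 2), notify (id 7, level 2), verify (id 8, level 2).
Iteration 3: level < 2 fails for all current rows; recursion stops.
SUM(level) = 0 + 1 + 1 + 2 + 2 + 2 + 2 = 10.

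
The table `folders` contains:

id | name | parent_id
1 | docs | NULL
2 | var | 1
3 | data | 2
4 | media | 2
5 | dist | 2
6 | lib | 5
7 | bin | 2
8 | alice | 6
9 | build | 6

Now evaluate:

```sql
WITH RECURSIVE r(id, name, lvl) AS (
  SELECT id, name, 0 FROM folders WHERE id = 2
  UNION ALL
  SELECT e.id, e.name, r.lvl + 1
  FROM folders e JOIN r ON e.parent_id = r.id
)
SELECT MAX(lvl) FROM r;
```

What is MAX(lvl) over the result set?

Base: id=2 (var) at lvl 0.
Iteration 1: rows with parent_id in {2} -> data (id 3, lvl 1), media (id 4, lvl 1), dist (id 5, lvl 1), bin (id 7, lvl 1).
Iteration 2: rows with parent_id in {3,4,5,7} -> lib (id 6, lvl 2).
Iteration 3: rows with parent_id in {6} -> alice (id 8, lvl 3), build (id 9, lvl 3).
Iteration 4: no rows with parent_id in {8,9}; recursion stops.
lvl values: 0, 1, 1, 1, 1, 2, 3, 3; the maximum is 3.

3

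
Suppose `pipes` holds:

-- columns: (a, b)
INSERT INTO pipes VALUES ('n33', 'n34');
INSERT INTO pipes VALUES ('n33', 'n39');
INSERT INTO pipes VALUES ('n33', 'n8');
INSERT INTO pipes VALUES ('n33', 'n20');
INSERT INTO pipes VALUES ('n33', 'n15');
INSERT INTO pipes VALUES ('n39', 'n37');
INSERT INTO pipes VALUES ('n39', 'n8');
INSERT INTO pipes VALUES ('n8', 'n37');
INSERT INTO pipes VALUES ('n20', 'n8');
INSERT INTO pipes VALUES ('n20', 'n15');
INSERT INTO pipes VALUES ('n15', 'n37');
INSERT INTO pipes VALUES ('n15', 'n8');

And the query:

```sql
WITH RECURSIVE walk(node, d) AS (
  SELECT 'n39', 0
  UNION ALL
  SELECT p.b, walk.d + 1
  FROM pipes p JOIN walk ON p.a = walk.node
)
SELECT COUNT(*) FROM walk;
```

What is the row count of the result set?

Base: (n39, d=0).
Iteration 1: edges from {n39} -> (n37, d=1), (n8, d=1).
Iteration 2: edges from {n37,n8} -> (n37, d=2).
Iteration 3: no outgoing edges from {n37}; recursion stops.
Total rows emitted: 4.

4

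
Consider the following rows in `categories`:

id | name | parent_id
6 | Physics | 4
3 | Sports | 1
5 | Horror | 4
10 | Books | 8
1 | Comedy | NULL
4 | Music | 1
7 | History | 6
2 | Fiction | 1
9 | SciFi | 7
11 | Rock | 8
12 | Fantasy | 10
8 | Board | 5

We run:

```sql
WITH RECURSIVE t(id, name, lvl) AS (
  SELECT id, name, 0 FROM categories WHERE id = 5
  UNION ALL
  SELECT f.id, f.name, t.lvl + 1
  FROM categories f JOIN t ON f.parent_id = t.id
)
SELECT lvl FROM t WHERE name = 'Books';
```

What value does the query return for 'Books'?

Base: id=5 (Horror) at lvl 0.
Iteration 1: rows with parent_id in {5} -> Board (id 8, lvl 1).
Iteration 2: rows with parent_id in {8} -> Books (id 10, lvl 2), Rock (id 11, lvl 2).
Iteration 3: rows with parent_id in {10,11} -> Fantasy (id 12, lvl 3).
Iteration 4: no rows with parent_id in {12}; recursion stops.

2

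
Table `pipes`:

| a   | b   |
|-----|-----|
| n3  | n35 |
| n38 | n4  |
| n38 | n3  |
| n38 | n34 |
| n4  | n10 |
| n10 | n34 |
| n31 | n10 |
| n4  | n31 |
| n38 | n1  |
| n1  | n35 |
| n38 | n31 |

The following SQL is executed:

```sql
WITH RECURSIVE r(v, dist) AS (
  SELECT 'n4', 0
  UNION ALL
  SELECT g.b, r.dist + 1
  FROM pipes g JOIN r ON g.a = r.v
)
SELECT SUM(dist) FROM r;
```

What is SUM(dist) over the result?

Base: (n4, dist=0).
Iteration 1: edges from {n4} -> (n10, dist=1), (n31, dist=1).
Iteration 2: edges from {n10,n31} -> (n10, dist=2), (n34, dist=2).
Iteration 3: edges from {n10,n34} -> (n34, dist=3).
Iteration 4: no outgoing edges from {n34}; recursion stops.
SUM(dist) = 0 + 1 + 1 + 2 + 2 + 3 = 9.

9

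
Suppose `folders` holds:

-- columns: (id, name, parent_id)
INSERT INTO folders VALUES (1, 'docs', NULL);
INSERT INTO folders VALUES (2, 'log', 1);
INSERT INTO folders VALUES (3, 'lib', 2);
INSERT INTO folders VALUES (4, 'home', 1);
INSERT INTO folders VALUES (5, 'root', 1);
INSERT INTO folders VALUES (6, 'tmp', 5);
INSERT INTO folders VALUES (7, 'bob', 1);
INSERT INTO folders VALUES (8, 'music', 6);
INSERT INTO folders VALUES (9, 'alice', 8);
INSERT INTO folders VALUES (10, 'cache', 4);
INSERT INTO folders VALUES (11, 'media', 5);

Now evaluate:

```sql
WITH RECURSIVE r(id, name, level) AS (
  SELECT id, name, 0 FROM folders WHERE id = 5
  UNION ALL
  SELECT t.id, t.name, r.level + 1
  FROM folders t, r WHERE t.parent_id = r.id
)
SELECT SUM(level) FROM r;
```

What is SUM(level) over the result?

7

Base: id=5 (root) at level 0.
Iteration 1: rows with parent_id in {5} -> tmp (id 6, level 1), media (id 11, level 1).
Iteration 2: rows with parent_id in {6,11} -> music (id 8, level 2).
Iteration 3: rows with parent_id in {8} -> alice (id 9, level 3).
Iteration 4: no rows with parent_id in {9}; recursion stops.
SUM(level) = 0 + 1 + 1 + 2 + 3 = 7.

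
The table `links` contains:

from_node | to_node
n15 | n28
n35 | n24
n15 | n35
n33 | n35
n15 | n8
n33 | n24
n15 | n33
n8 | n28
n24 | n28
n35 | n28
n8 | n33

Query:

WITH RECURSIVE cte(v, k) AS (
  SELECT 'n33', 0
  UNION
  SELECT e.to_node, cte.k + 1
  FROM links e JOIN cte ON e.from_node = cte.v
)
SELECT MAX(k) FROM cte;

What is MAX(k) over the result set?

3

Base: (n33, k=0).
Iteration 1: edges from {n33} -> (n24, k=1), (n35, k=1).
Iteration 2: edges from {n24,n35} -> (n24, k=2), (n28, k=2). [UNION drops 1 duplicate row(s)]
Iteration 3: edges from {n24,n28} -> (n28, k=3).
Iteration 4: no outgoing edges from {n28}; recursion stops.
k values: 0, 1, 1, 2, 2, 3; the maximum is 3.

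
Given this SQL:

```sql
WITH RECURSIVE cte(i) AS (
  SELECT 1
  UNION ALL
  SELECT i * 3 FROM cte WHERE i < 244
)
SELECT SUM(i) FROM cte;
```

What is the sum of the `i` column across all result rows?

1093

Base: i=1.
Iteration 1: 1 < 244 holds -> i = 1 * 3 = 3.
Iteration 2: 3 < 244 holds -> i = 3 * 3 = 9.
Iteration 3: 9 < 244 holds -> i = 9 * 3 = 27.
Iteration 4: 27 < 244 holds -> i = 27 * 3 = 81.
Iteration 5: 81 < 244 holds -> i = 81 * 3 = 243.
Iteration 6: 243 < 244 holds -> i = 243 * 3 = 729.
Iteration 7: 729 < 244 fails; recursion stops.
SUM(i) = 1 + 3 + 9 + 27 + 81 + 243 + 729 = 1093.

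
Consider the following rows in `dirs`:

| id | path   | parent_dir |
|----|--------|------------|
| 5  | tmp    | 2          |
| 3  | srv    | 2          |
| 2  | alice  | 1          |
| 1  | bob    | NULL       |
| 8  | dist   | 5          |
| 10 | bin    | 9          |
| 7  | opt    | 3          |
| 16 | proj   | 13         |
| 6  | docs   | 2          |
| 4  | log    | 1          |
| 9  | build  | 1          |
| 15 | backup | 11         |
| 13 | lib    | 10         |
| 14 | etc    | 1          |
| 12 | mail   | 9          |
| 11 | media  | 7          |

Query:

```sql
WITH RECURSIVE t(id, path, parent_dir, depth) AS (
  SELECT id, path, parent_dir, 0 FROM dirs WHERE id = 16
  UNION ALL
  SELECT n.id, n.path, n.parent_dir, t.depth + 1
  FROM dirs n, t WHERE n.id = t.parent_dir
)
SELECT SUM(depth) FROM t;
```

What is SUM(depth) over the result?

10

Base: id=16 (proj), parent_dir=13, depth 0.
Iteration 1: join on id=13 -> lib (id 13, parent_dir=10, depth 1).
Iteration 2: join on id=10 -> bin (id 10, parent_dir=9, depth 2).
Iteration 3: join on id=9 -> build (id 9, parent_dir=1, depth 3).
Iteration 4: join on id=1 -> bob (id 1, parent_dir=NULL, depth 4).
Iteration 5: parent_dir is NULL; no match; recursion stops.
SUM(depth) = 0 + 1 + 2 + 3 + 4 = 10.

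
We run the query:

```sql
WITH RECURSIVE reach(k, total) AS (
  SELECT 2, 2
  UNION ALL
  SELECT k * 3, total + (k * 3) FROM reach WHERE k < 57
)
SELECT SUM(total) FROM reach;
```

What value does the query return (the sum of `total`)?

358

Base: k=2, total=2.
Iteration 1: 2 < 57 holds -> k = 2 * 3 = 6, total = 2 + 6 = 8.
Iteration 2: 6 < 57 holds -> k = 6 * 3 = 18, total = 8 + 18 = 26.
Iteration 3: 18 < 57 holds -> k = 18 * 3 = 54, total = 26 + 54 = 80.
Iteration 4: 54 < 57 holds -> k = 54 * 3 = 162, total = 80 + 162 = 242.
Iteration 5: 162 < 57 fails; recursion stops.
SUM(total) = 2 + 8 + 26 + 80 + 242 = 358.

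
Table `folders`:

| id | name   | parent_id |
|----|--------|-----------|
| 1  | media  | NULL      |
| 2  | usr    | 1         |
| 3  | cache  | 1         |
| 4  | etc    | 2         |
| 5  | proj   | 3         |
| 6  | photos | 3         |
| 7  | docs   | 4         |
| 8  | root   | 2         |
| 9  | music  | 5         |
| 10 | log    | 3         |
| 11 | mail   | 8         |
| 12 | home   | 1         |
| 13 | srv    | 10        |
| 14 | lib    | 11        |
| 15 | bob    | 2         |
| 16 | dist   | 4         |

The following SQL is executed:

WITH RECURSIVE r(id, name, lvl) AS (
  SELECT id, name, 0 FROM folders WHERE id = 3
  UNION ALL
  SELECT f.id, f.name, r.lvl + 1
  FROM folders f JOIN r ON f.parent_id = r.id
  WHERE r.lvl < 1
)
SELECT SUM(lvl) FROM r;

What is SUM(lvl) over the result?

Base: id=3 (cache) at lvl 0.
Iteration 1: rows with parent_id in {3} -> proj (id 5, lvl 1), photos (id 6, lvl 1), log (id 10, lvl 1).
Iteration 2: lvl < 1 fails for all current rows; recursion stops.
SUM(lvl) = 0 + 1 + 1 + 1 = 3.

3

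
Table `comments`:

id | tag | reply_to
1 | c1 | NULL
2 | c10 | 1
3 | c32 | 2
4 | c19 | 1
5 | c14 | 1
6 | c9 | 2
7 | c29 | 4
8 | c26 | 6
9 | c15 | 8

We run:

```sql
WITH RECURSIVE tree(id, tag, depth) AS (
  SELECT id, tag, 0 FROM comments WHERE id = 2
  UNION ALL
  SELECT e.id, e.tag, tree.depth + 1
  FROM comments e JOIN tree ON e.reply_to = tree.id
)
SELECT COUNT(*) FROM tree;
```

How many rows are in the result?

5

Base: id=2 (c10) at depth 0.
Iteration 1: rows with reply_to in {2} -> c32 (id 3, depth 1), c9 (id 6, depth 1).
Iteration 2: rows with reply_to in {3,6} -> c26 (id 8, depth 2).
Iteration 3: rows with reply_to in {8} -> c15 (id 9, depth 3).
Iteration 4: no rows with reply_to in {9}; recursion stops.
Total rows emitted: 5.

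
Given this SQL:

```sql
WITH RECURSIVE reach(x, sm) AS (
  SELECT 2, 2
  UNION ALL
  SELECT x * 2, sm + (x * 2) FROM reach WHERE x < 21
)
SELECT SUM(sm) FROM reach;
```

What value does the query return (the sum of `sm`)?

114

Base: x=2, sm=2.
Iteration 1: 2 < 21 holds -> x = 2 * 2 = 4, sm = 2 + 4 = 6.
Iteration 2: 4 < 21 holds -> x = 4 * 2 = 8, sm = 6 + 8 = 14.
Iteration 3: 8 < 21 holds -> x = 8 * 2 = 16, sm = 14 + 16 = 30.
Iteration 4: 16 < 21 holds -> x = 16 * 2 = 32, sm = 30 + 32 = 62.
Iteration 5: 32 < 21 fails; recursion stops.
SUM(sm) = 2 + 6 + 14 + 30 + 62 = 114.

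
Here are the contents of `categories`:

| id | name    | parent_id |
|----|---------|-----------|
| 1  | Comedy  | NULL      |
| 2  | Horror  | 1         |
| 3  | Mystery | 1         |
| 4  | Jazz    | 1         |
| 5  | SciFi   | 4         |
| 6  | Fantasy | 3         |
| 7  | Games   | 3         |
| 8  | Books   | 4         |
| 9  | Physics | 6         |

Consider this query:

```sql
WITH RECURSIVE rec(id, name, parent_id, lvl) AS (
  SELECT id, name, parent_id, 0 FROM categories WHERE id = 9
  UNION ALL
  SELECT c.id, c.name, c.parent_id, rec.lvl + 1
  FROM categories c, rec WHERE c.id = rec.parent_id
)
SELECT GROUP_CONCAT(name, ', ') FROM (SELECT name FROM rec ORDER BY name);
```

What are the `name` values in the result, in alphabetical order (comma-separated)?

Base: id=9 (Physics), parent_id=6, lvl 0.
Iteration 1: join on id=6 -> Fantasy (id 6, parent_id=3, lvl 1).
Iteration 2: join on id=3 -> Mystery (id 3, parent_id=1, lvl 2).
Iteration 3: join on id=1 -> Comedy (id 1, parent_id=NULL, lvl 3).
Iteration 4: parent_id is NULL; no match; recursion stops.

Comedy, Fantasy, Mystery, Physics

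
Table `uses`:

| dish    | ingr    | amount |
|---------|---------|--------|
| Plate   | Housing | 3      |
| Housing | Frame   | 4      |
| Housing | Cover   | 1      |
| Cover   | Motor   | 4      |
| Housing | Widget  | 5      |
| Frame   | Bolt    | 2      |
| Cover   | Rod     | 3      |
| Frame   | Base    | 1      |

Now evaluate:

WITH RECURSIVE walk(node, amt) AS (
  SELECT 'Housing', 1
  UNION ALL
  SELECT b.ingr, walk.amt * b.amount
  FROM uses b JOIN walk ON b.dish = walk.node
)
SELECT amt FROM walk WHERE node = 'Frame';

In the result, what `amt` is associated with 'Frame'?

4

Base: (Housing, amt=1).
Iteration 1: components of {Housing} -> Cover = 1*1 = 1, Frame = 1*4 = 4, Widget = 1*5 = 5.
Iteration 2: components of {Cover,Frame,Widget} -> Base = 4*1 = 4, Bolt = 4*2 = 8, Motor = 1*4 = 4, Rod = 1*3 = 3.
Iteration 3: no further components; recursion stops.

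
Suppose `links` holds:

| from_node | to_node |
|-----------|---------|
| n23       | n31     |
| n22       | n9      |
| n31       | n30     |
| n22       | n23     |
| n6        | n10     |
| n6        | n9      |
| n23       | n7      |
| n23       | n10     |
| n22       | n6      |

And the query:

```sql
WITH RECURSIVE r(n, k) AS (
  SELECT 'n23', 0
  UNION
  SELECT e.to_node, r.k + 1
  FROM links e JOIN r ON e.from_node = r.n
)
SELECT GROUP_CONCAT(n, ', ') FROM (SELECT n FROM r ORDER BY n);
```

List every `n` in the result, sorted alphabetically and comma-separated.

n10, n23, n30, n31, n7

Base: (n23, k=0).
Iteration 1: edges from {n23} -> (n10, k=1), (n31, k=1), (n7, k=1).
Iteration 2: edges from {n10,n31,n7} -> (n30, k=2).
Iteration 3: no outgoing edges from {n30}; recursion stops.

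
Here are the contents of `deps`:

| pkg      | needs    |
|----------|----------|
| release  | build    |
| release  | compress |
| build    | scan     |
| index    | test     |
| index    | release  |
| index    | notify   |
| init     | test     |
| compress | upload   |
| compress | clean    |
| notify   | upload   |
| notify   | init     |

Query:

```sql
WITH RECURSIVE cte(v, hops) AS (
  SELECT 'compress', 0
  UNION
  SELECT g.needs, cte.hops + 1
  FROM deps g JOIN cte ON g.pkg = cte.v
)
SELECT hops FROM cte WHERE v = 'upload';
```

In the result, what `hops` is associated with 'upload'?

1

Base: (compress, hops=0).
Iteration 1: edges from {compress} -> (clean, hops=1), (upload, hops=1).
Iteration 2: no outgoing edges from {clean,upload}; recursion stops.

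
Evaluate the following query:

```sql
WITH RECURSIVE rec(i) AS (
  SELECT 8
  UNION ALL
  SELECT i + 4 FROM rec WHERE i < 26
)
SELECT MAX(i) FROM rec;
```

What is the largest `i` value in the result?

Base: i=8.
Iteration 1: 8 < 26 holds -> i = 8 + 4 = 12.
Iteration 2: 12 < 26 holds -> i = 12 + 4 = 16.
Iteration 3: 16 < 26 holds -> i = 16 + 4 = 20.
Iteration 4: 20 < 26 holds -> i = 20 + 4 = 24.
Iteration 5: 24 < 26 holds -> i = 24 + 4 = 28.
Iteration 6: 28 < 26 fails; recursion stops.
i values: 8, 12, 16, 20, 24, 28; the maximum is 28.

28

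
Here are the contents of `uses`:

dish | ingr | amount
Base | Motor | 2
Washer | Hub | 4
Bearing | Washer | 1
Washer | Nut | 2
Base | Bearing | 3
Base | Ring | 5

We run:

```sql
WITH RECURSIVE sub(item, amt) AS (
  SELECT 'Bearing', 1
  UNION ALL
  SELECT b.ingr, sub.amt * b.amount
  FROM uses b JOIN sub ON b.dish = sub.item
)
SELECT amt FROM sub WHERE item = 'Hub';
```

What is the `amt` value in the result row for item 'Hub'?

Base: (Bearing, amt=1).
Iteration 1: components of {Bearing} -> Washer = 1*1 = 1.
Iteration 2: components of {Washer} -> Hub = 1*4 = 4, Nut = 1*2 = 2.
Iteration 3: no further components; recursion stops.

4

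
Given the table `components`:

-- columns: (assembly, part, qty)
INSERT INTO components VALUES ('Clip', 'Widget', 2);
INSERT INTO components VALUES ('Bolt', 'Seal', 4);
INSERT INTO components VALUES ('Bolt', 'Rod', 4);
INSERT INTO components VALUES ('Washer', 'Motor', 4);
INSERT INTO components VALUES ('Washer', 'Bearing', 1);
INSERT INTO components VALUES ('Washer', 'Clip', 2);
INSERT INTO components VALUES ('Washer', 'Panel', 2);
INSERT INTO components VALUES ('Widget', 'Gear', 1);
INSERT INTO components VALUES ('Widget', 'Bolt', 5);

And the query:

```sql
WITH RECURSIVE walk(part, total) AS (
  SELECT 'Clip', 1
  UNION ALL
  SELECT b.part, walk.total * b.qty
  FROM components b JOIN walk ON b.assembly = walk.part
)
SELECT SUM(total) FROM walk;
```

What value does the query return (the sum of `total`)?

Base: (Clip, total=1).
Iteration 1: components of {Clip} -> Widget = 1*2 = 2.
Iteration 2: components of {Widget} -> Bolt = 2*5 = 10, Gear = 2*1 = 2.
Iteration 3: components of {Bolt,Gear} -> Rod = 10*4 = 40, Seal = 10*4 = 40.
Iteration 4: no further components; recursion stops.
SUM(total) = 1 + 2 + 2 + 10 + 40 + 40 = 95.

95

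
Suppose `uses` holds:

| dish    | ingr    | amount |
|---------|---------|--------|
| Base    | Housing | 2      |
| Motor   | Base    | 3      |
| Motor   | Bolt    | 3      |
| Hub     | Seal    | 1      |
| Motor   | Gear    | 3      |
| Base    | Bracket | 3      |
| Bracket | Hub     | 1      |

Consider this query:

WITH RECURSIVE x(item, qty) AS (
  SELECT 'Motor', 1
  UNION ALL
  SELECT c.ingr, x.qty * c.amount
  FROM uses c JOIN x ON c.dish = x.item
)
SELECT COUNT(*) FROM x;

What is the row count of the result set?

8

Base: (Motor, qty=1).
Iteration 1: components of {Motor} -> Base = 1*3 = 3, Bolt = 1*3 = 3, Gear = 1*3 = 3.
Iteration 2: components of {Base,Bolt,Gear} -> Bracket = 3*3 = 9, Housing = 3*2 = 6.
Iteration 3: components of {Bracket,Housing} -> Hub = 9*1 = 9.
Iteration 4: components of {Hub} -> Seal = 9*1 = 9.
Iteration 5: no further components; recursion stops.
Total rows emitted: 8.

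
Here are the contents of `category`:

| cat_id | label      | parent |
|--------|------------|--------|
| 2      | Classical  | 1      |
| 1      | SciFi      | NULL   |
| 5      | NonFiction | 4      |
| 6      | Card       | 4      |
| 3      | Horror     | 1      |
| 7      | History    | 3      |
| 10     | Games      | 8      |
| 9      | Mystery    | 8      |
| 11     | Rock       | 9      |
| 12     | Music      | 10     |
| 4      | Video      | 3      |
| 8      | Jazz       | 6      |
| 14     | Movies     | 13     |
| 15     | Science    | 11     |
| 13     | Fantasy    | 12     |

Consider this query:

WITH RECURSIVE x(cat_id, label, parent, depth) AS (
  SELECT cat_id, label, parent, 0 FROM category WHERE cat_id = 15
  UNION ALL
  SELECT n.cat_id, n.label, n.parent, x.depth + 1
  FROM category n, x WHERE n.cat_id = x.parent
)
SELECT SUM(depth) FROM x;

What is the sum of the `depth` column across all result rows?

Base: cat_id=15 (Science), parent=11, depth 0.
Iteration 1: join on cat_id=11 -> Rock (id 11, parent=9, depth 1).
Iteration 2: join on cat_id=9 -> Mystery (id 9, parent=8, depth 2).
Iteration 3: join on cat_id=8 -> Jazz (id 8, parent=6, depth 3).
Iteration 4: join on cat_id=6 -> Card (id 6, parent=4, depth 4).
Iteration 5: join on cat_id=4 -> Video (id 4, parent=3, depth 5).
Iteration 6: join on cat_id=3 -> Horror (id 3, parent=1, depth 6).
Iteration 7: join on cat_id=1 -> SciFi (id 1, parent=NULL, depth 7).
Iteration 8: parent is NULL; no match; recursion stops.
SUM(depth) = 0 + 1 + 2 + 3 + 4 + 5 + 6 + 7 = 28.

28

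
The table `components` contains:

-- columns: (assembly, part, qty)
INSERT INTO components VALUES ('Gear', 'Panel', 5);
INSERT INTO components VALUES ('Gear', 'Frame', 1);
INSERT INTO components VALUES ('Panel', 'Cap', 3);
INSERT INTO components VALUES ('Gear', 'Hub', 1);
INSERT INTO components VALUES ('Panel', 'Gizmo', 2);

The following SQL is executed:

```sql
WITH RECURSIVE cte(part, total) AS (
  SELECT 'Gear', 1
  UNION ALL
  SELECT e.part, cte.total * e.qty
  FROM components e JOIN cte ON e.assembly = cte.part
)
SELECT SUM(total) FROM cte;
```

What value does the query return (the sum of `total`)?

33

Base: (Gear, total=1).
Iteration 1: components of {Gear} -> Frame = 1*1 = 1, Hub = 1*1 = 1, Panel = 1*5 = 5.
Iteration 2: components of {Frame,Hub,Panel} -> Cap = 5*3 = 15, Gizmo = 5*2 = 10.
Iteration 3: no further components; recursion stops.
SUM(total) = 1 + 5 + 1 + 1 + 15 + 10 = 33.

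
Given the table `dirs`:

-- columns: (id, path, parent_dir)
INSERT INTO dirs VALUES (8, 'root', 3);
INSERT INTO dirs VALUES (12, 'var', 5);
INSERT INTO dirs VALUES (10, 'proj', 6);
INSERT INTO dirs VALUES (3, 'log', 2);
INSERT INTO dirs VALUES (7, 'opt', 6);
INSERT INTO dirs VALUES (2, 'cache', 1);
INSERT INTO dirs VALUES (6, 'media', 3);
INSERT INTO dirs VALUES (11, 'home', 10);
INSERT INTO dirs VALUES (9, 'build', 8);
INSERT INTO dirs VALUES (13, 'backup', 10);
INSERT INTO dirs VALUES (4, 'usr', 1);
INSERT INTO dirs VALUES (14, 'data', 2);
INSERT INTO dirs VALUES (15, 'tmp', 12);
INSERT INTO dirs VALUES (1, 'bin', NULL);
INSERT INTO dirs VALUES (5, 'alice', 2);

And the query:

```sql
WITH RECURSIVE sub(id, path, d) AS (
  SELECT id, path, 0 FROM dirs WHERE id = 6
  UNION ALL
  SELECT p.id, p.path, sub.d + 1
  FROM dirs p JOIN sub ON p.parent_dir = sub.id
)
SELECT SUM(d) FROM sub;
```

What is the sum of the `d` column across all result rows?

Base: id=6 (media) at d 0.
Iteration 1: rows with parent_dir in {6} -> opt (id 7, d 1), proj (id 10, d 1).
Iteration 2: rows with parent_dir in {7,10} -> home (id 11, d 2), backup (id 13, d 2).
Iteration 3: no rows with parent_dir in {11,13}; recursion stops.
SUM(d) = 0 + 1 + 1 + 2 + 2 = 6.

6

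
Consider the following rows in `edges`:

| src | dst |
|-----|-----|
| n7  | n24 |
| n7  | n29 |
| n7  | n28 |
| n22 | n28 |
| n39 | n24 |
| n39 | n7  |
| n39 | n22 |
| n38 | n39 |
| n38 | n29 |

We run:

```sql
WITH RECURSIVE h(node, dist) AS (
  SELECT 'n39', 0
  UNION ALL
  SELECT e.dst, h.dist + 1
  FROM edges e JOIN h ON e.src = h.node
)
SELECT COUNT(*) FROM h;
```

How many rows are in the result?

8

Base: (n39, dist=0).
Iteration 1: edges from {n39} -> (n22, dist=1), (n24, dist=1), (n7, dist=1).
Iteration 2: edges from {n22,n24,n7} -> (n24, dist=2), (n28, dist=2) x2, (n29, dist=2). [UNION ALL keeps all 4 new rows, including repeats]
Iteration 3: no outgoing edges from {n24,n28,n29}; recursion stops.
Total rows emitted: 8.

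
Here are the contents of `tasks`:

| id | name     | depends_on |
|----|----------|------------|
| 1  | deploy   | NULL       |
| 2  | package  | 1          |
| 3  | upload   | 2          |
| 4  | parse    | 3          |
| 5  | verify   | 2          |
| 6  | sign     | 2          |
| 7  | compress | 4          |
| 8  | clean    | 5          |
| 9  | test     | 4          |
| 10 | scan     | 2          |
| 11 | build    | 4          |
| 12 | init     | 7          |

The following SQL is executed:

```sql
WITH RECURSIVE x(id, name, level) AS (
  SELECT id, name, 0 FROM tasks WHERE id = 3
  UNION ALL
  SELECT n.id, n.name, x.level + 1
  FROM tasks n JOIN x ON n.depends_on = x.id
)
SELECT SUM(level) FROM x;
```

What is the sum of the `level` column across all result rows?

Base: id=3 (upload) at level 0.
Iteration 1: rows with depends_on in {3} -> parse (id 4, level 1).
Iteration 2: rows with depends_on in {4} -> compress (id 7, level 2), test (id 9, level 2), build (id 11, level 2).
Iteration 3: rows with depends_on in {7,9,11} -> init (id 12, level 3).
Iteration 4: no rows with depends_on in {12}; recursion stops.
SUM(level) = 0 + 1 + 2 + 2 + 2 + 3 = 10.

10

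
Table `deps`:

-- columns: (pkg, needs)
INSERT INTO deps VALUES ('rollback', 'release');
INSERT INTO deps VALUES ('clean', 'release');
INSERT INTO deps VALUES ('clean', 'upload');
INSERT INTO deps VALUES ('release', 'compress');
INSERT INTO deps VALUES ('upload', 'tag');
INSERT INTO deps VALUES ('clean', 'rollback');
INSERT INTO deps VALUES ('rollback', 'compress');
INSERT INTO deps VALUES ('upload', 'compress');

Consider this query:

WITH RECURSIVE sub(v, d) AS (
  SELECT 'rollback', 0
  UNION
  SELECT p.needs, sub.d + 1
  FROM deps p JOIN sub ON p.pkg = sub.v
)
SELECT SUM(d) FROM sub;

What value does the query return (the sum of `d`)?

4

Base: (rollback, d=0).
Iteration 1: edges from {rollback} -> (compress, d=1), (release, d=1).
Iteration 2: edges from {compress,release} -> (compress, d=2).
Iteration 3: no outgoing edges from {compress}; recursion stops.
SUM(d) = 0 + 1 + 1 + 2 = 4.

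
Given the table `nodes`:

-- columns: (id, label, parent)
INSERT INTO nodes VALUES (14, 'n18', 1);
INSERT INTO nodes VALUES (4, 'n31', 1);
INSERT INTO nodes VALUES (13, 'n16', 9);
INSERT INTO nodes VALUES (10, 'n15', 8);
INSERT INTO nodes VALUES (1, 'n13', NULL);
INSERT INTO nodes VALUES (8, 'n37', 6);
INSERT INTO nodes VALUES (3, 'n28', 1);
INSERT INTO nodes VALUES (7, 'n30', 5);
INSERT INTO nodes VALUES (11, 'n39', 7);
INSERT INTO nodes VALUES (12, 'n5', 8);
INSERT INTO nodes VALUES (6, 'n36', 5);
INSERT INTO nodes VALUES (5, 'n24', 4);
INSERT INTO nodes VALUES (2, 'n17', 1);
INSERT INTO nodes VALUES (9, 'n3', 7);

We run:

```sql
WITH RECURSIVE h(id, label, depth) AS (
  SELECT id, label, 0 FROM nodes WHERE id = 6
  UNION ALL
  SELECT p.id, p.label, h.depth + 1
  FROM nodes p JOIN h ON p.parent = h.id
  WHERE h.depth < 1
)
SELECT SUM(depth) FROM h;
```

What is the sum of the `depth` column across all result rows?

1

Base: id=6 (n36) at depth 0.
Iteration 1: rows with parent in {6} -> n37 (id 8, depth 1).
Iteration 2: depth < 1 fails for all current rows; recursion stops.
SUM(depth) = 0 + 1 = 1.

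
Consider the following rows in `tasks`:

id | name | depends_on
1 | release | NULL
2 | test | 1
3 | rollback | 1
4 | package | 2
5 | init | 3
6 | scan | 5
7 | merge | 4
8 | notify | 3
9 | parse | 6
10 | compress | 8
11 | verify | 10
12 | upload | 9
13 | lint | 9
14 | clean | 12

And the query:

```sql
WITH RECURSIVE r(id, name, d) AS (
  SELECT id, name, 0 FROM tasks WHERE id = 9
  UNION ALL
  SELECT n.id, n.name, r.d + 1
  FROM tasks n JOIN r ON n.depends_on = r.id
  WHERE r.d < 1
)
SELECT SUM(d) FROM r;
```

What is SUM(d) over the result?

Base: id=9 (parse) at d 0.
Iteration 1: rows with depends_on in {9} -> upload (id 12, d 1), lint (id 13, d 1).
Iteration 2: d < 1 fails for all current rows; recursion stops.
SUM(d) = 0 + 1 + 1 = 2.

2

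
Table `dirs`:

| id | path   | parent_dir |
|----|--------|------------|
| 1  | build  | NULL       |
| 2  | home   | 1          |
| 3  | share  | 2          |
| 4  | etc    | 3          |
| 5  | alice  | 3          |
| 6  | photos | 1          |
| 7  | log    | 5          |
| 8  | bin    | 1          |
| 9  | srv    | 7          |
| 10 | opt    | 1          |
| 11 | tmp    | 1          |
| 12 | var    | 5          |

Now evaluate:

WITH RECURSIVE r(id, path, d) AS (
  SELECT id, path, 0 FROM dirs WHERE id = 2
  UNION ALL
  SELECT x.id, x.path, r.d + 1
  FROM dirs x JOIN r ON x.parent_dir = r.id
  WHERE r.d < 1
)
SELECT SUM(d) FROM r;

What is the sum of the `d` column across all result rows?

1

Base: id=2 (home) at d 0.
Iteration 1: rows with parent_dir in {2} -> share (id 3, d 1).
Iteration 2: d < 1 fails for all current rows; recursion stops.
SUM(d) = 0 + 1 = 1.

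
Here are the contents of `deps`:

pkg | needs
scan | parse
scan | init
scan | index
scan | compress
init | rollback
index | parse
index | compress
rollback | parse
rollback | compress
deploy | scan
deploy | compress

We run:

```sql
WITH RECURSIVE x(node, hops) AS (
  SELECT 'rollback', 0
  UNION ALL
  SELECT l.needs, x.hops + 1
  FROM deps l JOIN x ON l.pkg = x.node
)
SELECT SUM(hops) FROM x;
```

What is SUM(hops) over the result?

2

Base: (rollback, hops=0).
Iteration 1: edges from {rollback} -> (compress, hops=1), (parse, hops=1).
Iteration 2: no outgoing edges from {compress,parse}; recursion stops.
SUM(hops) = 0 + 1 + 1 = 2.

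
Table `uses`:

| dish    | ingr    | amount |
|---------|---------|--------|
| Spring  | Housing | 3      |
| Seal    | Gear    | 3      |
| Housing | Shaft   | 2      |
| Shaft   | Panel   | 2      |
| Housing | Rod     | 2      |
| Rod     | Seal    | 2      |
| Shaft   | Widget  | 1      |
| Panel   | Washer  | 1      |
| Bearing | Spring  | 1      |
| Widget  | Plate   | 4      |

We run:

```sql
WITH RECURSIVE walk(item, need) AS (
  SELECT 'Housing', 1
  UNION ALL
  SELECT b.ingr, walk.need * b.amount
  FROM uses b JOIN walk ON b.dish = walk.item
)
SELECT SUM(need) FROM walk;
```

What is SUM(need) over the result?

39

Base: (Housing, need=1).
Iteration 1: components of {Housing} -> Rod = 1*2 = 2, Shaft = 1*2 = 2.
Iteration 2: components of {Rod,Shaft} -> Panel = 2*2 = 4, Seal = 2*2 = 4, Widget = 2*1 = 2.
Iteration 3: components of {Panel,Seal,Widget} -> Gear = 4*3 = 12, Plate = 2*4 = 8, Washer = 4*1 = 4.
Iteration 4: no further components; recursion stops.
SUM(need) = 1 + 2 + 2 + 4 + 4 + 2 + 12 + 4 + 8 = 39.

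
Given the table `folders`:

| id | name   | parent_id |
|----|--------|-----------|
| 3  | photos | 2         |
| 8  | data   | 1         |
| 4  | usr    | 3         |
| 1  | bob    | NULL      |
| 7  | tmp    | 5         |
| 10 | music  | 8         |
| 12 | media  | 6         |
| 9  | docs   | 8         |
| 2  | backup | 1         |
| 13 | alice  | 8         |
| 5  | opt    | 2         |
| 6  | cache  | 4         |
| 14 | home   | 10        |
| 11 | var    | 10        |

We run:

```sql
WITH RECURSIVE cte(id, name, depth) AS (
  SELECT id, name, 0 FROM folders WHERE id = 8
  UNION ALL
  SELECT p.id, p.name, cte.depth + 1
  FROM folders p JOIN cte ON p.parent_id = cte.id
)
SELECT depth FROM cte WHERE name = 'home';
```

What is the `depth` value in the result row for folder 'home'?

2

Base: id=8 (data) at depth 0.
Iteration 1: rows with parent_id in {8} -> docs (id 9, depth 1), music (id 10, depth 1), alice (id 13, depth 1).
Iteration 2: rows with parent_id in {9,10,13} -> var (id 11, depth 2), home (id 14, depth 2).
Iteration 3: no rows with parent_id in {11,14}; recursion stops.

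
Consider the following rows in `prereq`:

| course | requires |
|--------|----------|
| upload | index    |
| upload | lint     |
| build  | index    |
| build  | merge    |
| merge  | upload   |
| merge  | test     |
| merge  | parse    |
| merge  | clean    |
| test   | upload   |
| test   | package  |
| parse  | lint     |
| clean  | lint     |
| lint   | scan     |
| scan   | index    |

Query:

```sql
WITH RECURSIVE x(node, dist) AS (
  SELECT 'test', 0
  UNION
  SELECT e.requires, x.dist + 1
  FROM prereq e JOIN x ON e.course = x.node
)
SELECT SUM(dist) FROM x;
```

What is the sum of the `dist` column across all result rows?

13

Base: (test, dist=0).
Iteration 1: edges from {test} -> (package, dist=1), (upload, dist=1).
Iteration 2: edges from {package,upload} -> (index, dist=2), (lint, dist=2).
Iteration 3: edges from {index,lint} -> (scan, dist=3).
Iteration 4: edges from {scan} -> (index, dist=4).
Iteration 5: no outgoing edges from {index}; recursion stops.
SUM(dist) = 0 + 1 + 1 + 2 + 2 + 3 + 4 = 13.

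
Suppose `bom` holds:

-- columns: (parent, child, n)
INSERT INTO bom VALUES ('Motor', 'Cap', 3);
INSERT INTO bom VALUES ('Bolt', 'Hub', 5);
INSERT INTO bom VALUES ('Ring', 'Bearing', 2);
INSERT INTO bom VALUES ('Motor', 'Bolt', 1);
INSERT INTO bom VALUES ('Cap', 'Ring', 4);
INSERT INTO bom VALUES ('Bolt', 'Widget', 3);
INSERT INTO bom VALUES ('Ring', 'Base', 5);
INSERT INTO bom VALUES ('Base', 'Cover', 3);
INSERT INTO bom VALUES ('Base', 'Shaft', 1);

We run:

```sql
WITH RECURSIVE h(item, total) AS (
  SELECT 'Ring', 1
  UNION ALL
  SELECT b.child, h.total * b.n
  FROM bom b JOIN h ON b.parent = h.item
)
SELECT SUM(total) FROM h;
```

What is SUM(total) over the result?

Base: (Ring, total=1).
Iteration 1: components of {Ring} -> Base = 1*5 = 5, Bearing = 1*2 = 2.
Iteration 2: components of {Base,Bearing} -> Cover = 5*3 = 15, Shaft = 5*1 = 5.
Iteration 3: no further components; recursion stops.
SUM(total) = 1 + 2 + 5 + 5 + 15 = 28.

28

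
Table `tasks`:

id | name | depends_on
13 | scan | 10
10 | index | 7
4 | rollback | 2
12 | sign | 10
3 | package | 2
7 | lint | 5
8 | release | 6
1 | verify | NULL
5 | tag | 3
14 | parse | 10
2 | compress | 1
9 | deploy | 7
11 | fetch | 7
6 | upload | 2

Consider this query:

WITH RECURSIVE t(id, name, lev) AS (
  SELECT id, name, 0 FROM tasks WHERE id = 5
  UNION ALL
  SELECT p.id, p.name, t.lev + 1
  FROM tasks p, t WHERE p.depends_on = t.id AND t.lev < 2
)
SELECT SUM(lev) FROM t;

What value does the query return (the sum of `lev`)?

Base: id=5 (tag) at lev 0.
Iteration 1: rows with depends_on in {5} -> lint (id 7, lev 1).
Iteration 2: rows with depends_on in {7} -> deploy (id 9, lev 2), index (id 10, lev 2), fetch (id 11, lev 2).
Iteration 3: lev < 2 fails for all current rows; recursion stops.
SUM(lev) = 0 + 1 + 2 + 2 + 2 = 7.

7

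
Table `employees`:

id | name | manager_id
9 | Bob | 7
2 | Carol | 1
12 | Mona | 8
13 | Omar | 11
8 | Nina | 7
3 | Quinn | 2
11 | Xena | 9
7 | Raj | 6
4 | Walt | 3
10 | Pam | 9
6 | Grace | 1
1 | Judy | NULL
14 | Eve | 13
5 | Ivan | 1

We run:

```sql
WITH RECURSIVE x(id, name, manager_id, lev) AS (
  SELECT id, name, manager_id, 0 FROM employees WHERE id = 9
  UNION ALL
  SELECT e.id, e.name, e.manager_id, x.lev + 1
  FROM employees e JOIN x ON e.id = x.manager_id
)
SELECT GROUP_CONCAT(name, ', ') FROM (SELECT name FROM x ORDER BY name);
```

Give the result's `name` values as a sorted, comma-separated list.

Base: id=9 (Bob), manager_id=7, lev 0.
Iteration 1: join on id=7 -> Raj (id 7, manager_id=6, lev 1).
Iteration 2: join on id=6 -> Grace (id 6, manager_id=1, lev 2).
Iteration 3: join on id=1 -> Judy (id 1, manager_id=NULL, lev 3).
Iteration 4: manager_id is NULL; no match; recursion stops.

Bob, Grace, Judy, Raj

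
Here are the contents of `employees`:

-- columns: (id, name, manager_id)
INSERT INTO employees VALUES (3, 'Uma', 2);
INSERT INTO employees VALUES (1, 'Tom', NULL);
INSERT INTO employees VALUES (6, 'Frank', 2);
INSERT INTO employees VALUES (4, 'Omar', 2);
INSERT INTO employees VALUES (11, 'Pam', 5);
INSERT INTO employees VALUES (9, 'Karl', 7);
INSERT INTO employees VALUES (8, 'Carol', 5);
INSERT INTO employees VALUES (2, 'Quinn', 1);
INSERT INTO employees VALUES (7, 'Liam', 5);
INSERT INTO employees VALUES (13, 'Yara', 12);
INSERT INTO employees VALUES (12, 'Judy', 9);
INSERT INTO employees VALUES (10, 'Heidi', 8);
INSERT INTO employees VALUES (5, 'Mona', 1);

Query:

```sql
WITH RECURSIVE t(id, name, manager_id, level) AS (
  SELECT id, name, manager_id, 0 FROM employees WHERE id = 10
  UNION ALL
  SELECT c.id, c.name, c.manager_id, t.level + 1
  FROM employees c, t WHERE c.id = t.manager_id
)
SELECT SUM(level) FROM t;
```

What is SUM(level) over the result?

Base: id=10 (Heidi), manager_id=8, level 0.
Iteration 1: join on id=8 -> Carol (id 8, manager_id=5, level 1).
Iteration 2: join on id=5 -> Mona (id 5, manager_id=1, level 2).
Iteration 3: join on id=1 -> Tom (id 1, manager_id=NULL, level 3).
Iteration 4: manager_id is NULL; no match; recursion stops.
SUM(level) = 0 + 1 + 2 + 3 = 6.

6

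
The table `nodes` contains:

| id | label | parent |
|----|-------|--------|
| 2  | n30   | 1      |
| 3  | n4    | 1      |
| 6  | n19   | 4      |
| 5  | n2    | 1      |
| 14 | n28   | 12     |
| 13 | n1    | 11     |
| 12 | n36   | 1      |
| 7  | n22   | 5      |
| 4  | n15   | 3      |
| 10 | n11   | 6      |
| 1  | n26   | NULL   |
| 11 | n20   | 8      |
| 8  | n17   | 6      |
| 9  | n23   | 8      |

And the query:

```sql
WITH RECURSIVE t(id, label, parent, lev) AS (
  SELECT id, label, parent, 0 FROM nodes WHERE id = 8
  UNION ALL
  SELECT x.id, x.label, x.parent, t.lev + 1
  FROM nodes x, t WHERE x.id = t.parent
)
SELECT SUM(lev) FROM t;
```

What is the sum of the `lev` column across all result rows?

10

Base: id=8 (n17), parent=6, lev 0.
Iteration 1: join on id=6 -> n19 (id 6, parent=4, lev 1).
Iteration 2: join on id=4 -> n15 (id 4, parent=3, lev 2).
Iteration 3: join on id=3 -> n4 (id 3, parent=1, lev 3).
Iteration 4: join on id=1 -> n26 (id 1, parent=NULL, lev 4).
Iteration 5: parent is NULL; no match; recursion stops.
SUM(lev) = 0 + 1 + 2 + 3 + 4 = 10.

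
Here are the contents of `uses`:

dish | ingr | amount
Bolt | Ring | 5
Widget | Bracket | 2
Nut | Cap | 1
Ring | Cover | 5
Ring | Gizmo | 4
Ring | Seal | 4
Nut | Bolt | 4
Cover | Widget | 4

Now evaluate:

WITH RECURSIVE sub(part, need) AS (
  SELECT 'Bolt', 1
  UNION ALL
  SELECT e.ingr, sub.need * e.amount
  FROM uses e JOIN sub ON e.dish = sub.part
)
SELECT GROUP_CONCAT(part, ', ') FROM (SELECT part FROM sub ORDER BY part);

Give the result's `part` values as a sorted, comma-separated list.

Bolt, Bracket, Cover, Gizmo, Ring, Seal, Widget

Base: (Bolt, need=1).
Iteration 1: components of {Bolt} -> Ring = 1*5 = 5.
Iteration 2: components of {Ring} -> Cover = 5*5 = 25, Gizmo = 5*4 = 20, Seal = 5*4 = 20.
Iteration 3: components of {Cover,Gizmo,Seal} -> Widget = 25*4 = 100.
Iteration 4: components of {Widget} -> Bracket = 100*2 = 200.
Iteration 5: no further components; recursion stops.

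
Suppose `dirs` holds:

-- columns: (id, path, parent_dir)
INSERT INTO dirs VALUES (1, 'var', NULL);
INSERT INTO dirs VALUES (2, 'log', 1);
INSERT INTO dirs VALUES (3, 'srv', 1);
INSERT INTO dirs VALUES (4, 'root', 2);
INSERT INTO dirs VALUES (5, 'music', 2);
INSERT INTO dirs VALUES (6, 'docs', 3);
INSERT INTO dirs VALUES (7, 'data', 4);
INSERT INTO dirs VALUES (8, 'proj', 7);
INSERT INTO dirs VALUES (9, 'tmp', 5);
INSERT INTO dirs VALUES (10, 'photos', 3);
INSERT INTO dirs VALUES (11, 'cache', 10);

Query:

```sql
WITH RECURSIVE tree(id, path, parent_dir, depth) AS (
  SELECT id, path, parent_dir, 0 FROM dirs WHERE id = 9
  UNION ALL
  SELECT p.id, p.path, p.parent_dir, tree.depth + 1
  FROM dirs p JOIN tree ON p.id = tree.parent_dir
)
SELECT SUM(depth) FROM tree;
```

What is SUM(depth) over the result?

Base: id=9 (tmp), parent_dir=5, depth 0.
Iteration 1: join on id=5 -> music (id 5, parent_dir=2, depth 1).
Iteration 2: join on id=2 -> log (id 2, parent_dir=1, depth 2).
Iteration 3: join on id=1 -> var (id 1, parent_dir=NULL, depth 3).
Iteration 4: parent_dir is NULL; no match; recursion stops.
SUM(depth) = 0 + 1 + 2 + 3 = 6.

6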